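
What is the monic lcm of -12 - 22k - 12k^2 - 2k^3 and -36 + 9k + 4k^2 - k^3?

72 + 90k + k^2 - 19k^3 - k^4 + k^5

Apply the Euclidean algorithm:
  -2k^3 - 12k^2 - 22k - 12 = (2)(-k^3 + 4k^2 + 9k - 36) + (-20k^2 - 40k + 60)
  -k^3 + 4k^2 + 9k - 36 = ((1/20)k - 3/10)(-20k^2 - 40k + 60) + (-6k - 18)
  -20k^2 - 40k + 60 = ((10/3)k - 10/3)(-6k - 18) + (0)
Last nonzero remainder: -6k - 18. Dividing through by -6 gives the monic gcd k + 3.
Then lcm(f, g) = f·g / gcd(f, g); expanding and making the result monic gives the answer.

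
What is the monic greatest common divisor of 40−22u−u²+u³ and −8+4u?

Euclidean algorithm in ℚ[u]:
  u³−u²−22u+40 = ((1/4)u²+(1/4)u−5)(4u−8) + (0)
Last nonzero remainder: 4u−8. Dividing through by 4 gives the monic gcd u−2.

−2+u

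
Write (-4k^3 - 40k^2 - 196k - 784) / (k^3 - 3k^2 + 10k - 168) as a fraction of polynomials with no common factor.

Repeated division with remainder:
  -4k^3 - 40k^2 - 196k - 784 = (-4)(k^3 - 3k^2 + 10k - 168) + (-52k^2 - 156k - 1456)
  k^3 - 3k^2 + 10k - 168 = (-(1/52)k + 3/26)(-52k^2 - 156k - 1456) + (0)
Last nonzero remainder: -52k^2 - 156k - 1456. Dividing through by -52 gives the monic gcd k^2 + 3k + 28.
Cancel k^2 + 3k + 28 from numerator and denominator to get the reduced form.

(-4k - 28)/(k - 6)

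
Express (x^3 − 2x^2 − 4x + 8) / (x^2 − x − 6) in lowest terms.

Apply the Euclidean algorithm:
  x^3 − 2x^2 − 4x + 8 = (x − 1)(x^2 − x − 6) + (x + 2)
  x^2 − x − 6 = (x − 3)(x + 2) + (0)
The last nonzero remainder x + 2 is already monic.
Cancel x + 2 from numerator and denominator to get the reduced form.

(x^2 − 4x + 4)/(x − 3)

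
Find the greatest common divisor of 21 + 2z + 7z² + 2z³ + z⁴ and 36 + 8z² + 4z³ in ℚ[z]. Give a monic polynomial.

By polynomial division,
  z⁴ + 2z³ + 7z² + 2z + 21 = ((1/4)z)(4z³ + 8z² + 36) + (7z² - 7z + 21)
  4z³ + 8z² + 36 = ((4/7)z + 12/7)(7z² - 7z + 21) + (0)
Last nonzero remainder: 7z² - 7z + 21. Dividing through by 7 gives the monic gcd z² - z + 3.

3 - z + z²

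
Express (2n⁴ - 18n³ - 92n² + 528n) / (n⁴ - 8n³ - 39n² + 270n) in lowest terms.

(2n² - 30n + 88)/(n² - 14n + 45)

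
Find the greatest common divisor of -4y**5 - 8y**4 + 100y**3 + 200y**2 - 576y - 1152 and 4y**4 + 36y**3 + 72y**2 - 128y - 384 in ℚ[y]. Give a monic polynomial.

y**2 + 7y + 12

Euclidean algorithm in ℚ[y]:
  -4y**5 - 8y**4 + 100y**3 + 200y**2 - 576y - 1152 = (-y + 7)(4y**4 + 36y**3 + 72y**2 - 128y - 384) + (-80y**3 - 432y**2 - 64y + 1536)
  4y**4 + 36y**3 + 72y**2 - 128y - 384 = (-(1/20)y - 9/50)(-80y**3 - 432y**2 - 64y + 1536) + (-(224/25)y**2 - (1568/25)y - 2688/25)
  -80y**3 - 432y**2 - 64y + 1536 = ((125/14)y - 100/7)(-(224/25)y**2 - (1568/25)y - 2688/25) + (0)
Last nonzero remainder: -(224/25)y**2 - (1568/25)y - 2688/25. Dividing through by -224/25 gives the monic gcd y**2 + 7y + 12.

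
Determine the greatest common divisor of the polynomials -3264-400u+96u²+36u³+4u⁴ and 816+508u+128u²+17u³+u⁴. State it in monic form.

Euclidean algorithm in ℚ[u]:
  4u⁴+36u³+96u²-400u-3264 = (4)(u⁴+17u³+128u²+508u+816) + (-32u³-416u²-2432u-6528)
  u⁴+17u³+128u²+508u+816 = (-(1/32)u-1/8)(-32u³-416u²-2432u-6528) + (0)
Last nonzero remainder: -32u³-416u²-2432u-6528. Dividing through by -32 gives the monic gcd u³+13u²+76u+204.

204+76u+13u²+u³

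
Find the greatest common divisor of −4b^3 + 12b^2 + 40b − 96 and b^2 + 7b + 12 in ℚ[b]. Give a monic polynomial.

Apply the Euclidean algorithm:
  −4b^3 + 12b^2 + 40b − 96 = (−4b + 40)(b^2 + 7b + 12) + (−192b − 576)
  b^2 + 7b + 12 = (−(1/192)b − 1/48)(−192b − 576) + (0)
Last nonzero remainder: −192b − 576. Dividing through by −192 gives the monic gcd b + 3.

b + 3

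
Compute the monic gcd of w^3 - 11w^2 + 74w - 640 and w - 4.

1

By polynomial division,
  w^3 - 11w^2 + 74w - 640 = (w^2 - 7w + 46)(w - 4) + (-456)
  w - 4 = (-(1/456)w + 1/114)(-456) + (0)
The last nonzero remainder is the constant -456, so the polynomials are coprime and gcd = 1.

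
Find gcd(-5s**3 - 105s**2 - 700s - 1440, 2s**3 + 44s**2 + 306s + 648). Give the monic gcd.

s**2 + 13s + 36

Euclidean algorithm in ℚ[s]:
  -5s**3 - 105s**2 - 700s - 1440 = (-5/2)(2s**3 + 44s**2 + 306s + 648) + (5s**2 + 65s + 180)
  2s**3 + 44s**2 + 306s + 648 = ((2/5)s + 18/5)(5s**2 + 65s + 180) + (0)
Last nonzero remainder: 5s**2 + 65s + 180. Dividing through by 5 gives the monic gcd s**2 + 13s + 36.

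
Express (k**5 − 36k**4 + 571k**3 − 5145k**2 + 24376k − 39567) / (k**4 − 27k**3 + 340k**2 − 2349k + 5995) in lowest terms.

Apply the Euclidean algorithm:
  k**5 − 36k**4 + 571k**3 − 5145k**2 + 24376k − 39567 = (k − 9)(k**4 − 27k**3 + 340k**2 − 2349k + 5995) + (−12k**3 + 264k**2 − 2760k + 14388)
  k**4 − 27k**3 + 340k**2 − 2349k + 5995 = (−(1/12)k + 5/12)(−12k**3 + 264k**2 − 2760k + 14388) + (0)
Last nonzero remainder: −12k**3 + 264k**2 − 2760k + 14388. Dividing through by −12 gives the monic gcd k**3 − 22k**2 + 230k − 1199.
Cancel k**3 − 22k**2 + 230k − 1199 from numerator and denominator to get the reduced form.

(k**2 − 14k + 33)/(k − 5)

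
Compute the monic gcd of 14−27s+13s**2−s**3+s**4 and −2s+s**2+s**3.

−1+s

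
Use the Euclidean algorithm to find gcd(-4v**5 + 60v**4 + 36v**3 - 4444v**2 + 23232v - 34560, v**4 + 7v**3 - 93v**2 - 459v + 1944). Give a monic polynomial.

By polynomial division,
  -4v**5 + 60v**4 + 36v**3 - 4444v**2 + 23232v - 34560 = (-4v + 88)(v**4 + 7v**3 - 93v**2 - 459v + 1944) + (-952v**3 + 1904v**2 + 71400v - 205632)
  v**4 + 7v**3 - 93v**2 - 459v + 1944 = (-(1/952)v - 9/952)(-952v**3 + 1904v**2 + 71400v - 205632) + (0)
Last nonzero remainder: -952v**3 + 1904v**2 + 71400v - 205632. Dividing through by -952 gives the monic gcd v**3 - 2v**2 - 75v + 216.

v**3 - 2v**2 - 75v + 216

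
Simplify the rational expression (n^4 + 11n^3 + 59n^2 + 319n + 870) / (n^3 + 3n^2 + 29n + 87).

(n^2 + 11n + 30)/(n + 3)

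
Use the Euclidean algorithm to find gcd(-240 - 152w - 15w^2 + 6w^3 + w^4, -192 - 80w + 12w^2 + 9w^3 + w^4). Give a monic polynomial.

Apply the Euclidean algorithm:
  w^4 + 6w^3 - 15w^2 - 152w - 240 = (w^4 + 9w^3 + 12w^2 - 80w - 192) + (-3w^3 - 27w^2 - 72w - 48)
  w^4 + 9w^3 + 12w^2 - 80w - 192 = (-(1/3)w)(-3w^3 - 27w^2 - 72w - 48) + (-12w^2 - 96w - 192)
  -3w^3 - 27w^2 - 72w - 48 = ((1/4)w + 1/4)(-12w^2 - 96w - 192) + (0)
Last nonzero remainder: -12w^2 - 96w - 192. Dividing through by -12 gives the monic gcd w^2 + 8w + 16.

16 + 8w + w^2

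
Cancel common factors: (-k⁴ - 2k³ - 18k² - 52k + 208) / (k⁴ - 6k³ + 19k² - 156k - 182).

(-k² - 2k + 8)/(k² - 6k - 7)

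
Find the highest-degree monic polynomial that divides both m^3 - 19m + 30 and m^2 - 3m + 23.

Apply the Euclidean algorithm:
  m^3 - 19m + 30 = (m + 3)(m^2 - 3m + 23) + (-33m - 39)
  m^2 - 3m + 23 = (-(1/33)m + 46/363)(-33m - 39) + (3381/121)
  -33m - 39 = (-(1331/1127)m - 1573/1127)(3381/121) + (0)
The last nonzero remainder is the constant 3381/121, so the polynomials are coprime and gcd = 1.

1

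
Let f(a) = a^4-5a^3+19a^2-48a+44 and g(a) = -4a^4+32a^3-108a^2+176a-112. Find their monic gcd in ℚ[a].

Repeated division with remainder:
  a^4-5a^3+19a^2-48a+44 = (-1/4)(-4a^4+32a^3-108a^2+176a-112) + (3a^3-8a^2-4a+16)
  -4a^4+32a^3-108a^2+176a-112 = (-(4/3)a+64/9)(3a^3-8a^2-4a+16) + (-(508/9)a^2+(2032/9)a-2032/9)
  3a^3-8a^2-4a+16 = (-(27/508)a-9/127)(-(508/9)a^2+(2032/9)a-2032/9) + (0)
Last nonzero remainder: -(508/9)a^2+(2032/9)a-2032/9. Dividing through by -508/9 gives the monic gcd a^2-4a+4.

a^2-4a+4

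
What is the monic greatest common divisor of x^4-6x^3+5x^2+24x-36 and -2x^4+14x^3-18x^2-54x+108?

x^3-4x^2-3x+18

Repeated division with remainder:
  x^4-6x^3+5x^2+24x-36 = (-1/2)(-2x^4+14x^3-18x^2-54x+108) + (x^3-4x^2-3x+18)
  -2x^4+14x^3-18x^2-54x+108 = (-2x+6)(x^3-4x^2-3x+18) + (0)
The last nonzero remainder x^3-4x^2-3x+18 is already monic.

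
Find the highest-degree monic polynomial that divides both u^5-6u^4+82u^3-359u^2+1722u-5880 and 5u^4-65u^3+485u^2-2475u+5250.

u^2-3u+42

Apply the Euclidean algorithm:
  u^5-6u^4+82u^3-359u^2+1722u-5880 = ((1/5)u+7/5)(5u^4-65u^3+485u^2-2475u+5250) + (76u^3-543u^2+4137u-13230)
  5u^4-65u^3+485u^2-2475u+5250 = ((5/76)u-2225/5776)(76u^3-543u^2+4137u-13230) + ((21125/5776)u^2-(63375/5776)u+443625/2888)
  76u^3-543u^2+4137u-13230 = ((438976/21125)u-363888/4225)((21125/5776)u^2-(63375/5776)u+443625/2888) + (0)
Last nonzero remainder: (21125/5776)u^2-(63375/5776)u+443625/2888. Dividing through by 21125/5776 gives the monic gcd u^2-3u+42.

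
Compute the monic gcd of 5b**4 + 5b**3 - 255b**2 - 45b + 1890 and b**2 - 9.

b**2 - 9

Euclidean algorithm in ℚ[b]:
  5b**4 + 5b**3 - 255b**2 - 45b + 1890 = (5b**2 + 5b - 210)(b**2 - 9) + (0)
The last nonzero remainder b**2 - 9 is already monic.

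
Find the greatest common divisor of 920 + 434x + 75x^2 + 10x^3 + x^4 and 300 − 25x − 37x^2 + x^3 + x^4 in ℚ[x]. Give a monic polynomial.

Repeated division with remainder:
  x^4 + 10x^3 + 75x^2 + 434x + 920 = (x^4 + x^3 − 37x^2 − 25x + 300) + (9x^3 + 112x^2 + 459x + 620)
  x^4 + x^3 − 37x^2 − 25x + 300 = ((1/9)x − 103/81)(9x^3 + 112x^2 + 459x + 620) + ((4408/81)x^2 + (4408/9)x + 88160/81)
  9x^3 + 112x^2 + 459x + 620 = ((729/4408)x + 2511/4408)((4408/81)x^2 + (4408/9)x + 88160/81) + (0)
Last nonzero remainder: (4408/81)x^2 + (4408/9)x + 88160/81. Dividing through by 4408/81 gives the monic gcd x^2 + 9x + 20.

20 + 9x + x^2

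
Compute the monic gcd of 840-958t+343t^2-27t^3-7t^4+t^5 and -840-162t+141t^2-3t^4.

140-43t-2t^2+t^3

Repeated division with remainder:
  t^5-7t^4-27t^3+343t^2-958t+840 = (-(1/3)t+7/3)(-3t^4+141t^2-162t-840) + (20t^3-40t^2-860t+2800)
  -3t^4+141t^2-162t-840 = (-(3/20)t-3/10)(20t^3-40t^2-860t+2800) + (0)
Last nonzero remainder: 20t^3-40t^2-860t+2800. Dividing through by 20 gives the monic gcd t^3-2t^2-43t+140.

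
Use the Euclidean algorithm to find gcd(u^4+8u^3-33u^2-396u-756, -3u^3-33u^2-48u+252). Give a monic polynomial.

Apply the Euclidean algorithm:
  u^4+8u^3-33u^2-396u-756 = (-(1/3)u+1)(-3u^3-33u^2-48u+252) + (-16u^2-264u-1008)
  -3u^3-33u^2-48u+252 = ((3/16)u-33/32)(-16u^2-264u-1008) + (-(525/4)u-1575/2)
  -16u^2-264u-1008 = ((64/525)u+32/25)(-(525/4)u-1575/2) + (0)
Last nonzero remainder: -(525/4)u-1575/2. Dividing through by -525/4 gives the monic gcd u+6.

u+6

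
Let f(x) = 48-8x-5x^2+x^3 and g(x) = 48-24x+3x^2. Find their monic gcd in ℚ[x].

By polynomial division,
  x^3-5x^2-8x+48 = ((1/3)x+1)(3x^2-24x+48) + (0)
Last nonzero remainder: 3x^2-24x+48. Dividing through by 3 gives the monic gcd x^2-8x+16.

16-8x+x^2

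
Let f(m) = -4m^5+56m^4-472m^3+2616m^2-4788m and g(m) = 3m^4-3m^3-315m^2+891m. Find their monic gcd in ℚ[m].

Euclidean algorithm in ℚ[m]:
  -4m^5+56m^4-472m^3+2616m^2-4788m = (-(4/3)m+52/3)(3m^4-3m^3-315m^2+891m) + (-840m^3+9264m^2-20232m)
  3m^4-3m^3-315m^2+891m = (-(1/280)m-351/9800)(-840m^3+9264m^2-20232m) + (-(67932/1225)m^2+(203796/1225)m)
  -840m^3+9264m^2-20232m = ((85750/5661)m-688450/5661)(-(67932/1225)m^2+(203796/1225)m) + (0)
Last nonzero remainder: -(67932/1225)m^2+(203796/1225)m. Dividing through by -67932/1225 gives the monic gcd m^2-3m.

m^2-3m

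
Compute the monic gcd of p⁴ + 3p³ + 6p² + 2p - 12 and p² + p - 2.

By polynomial division,
  p⁴ + 3p³ + 6p² + 2p - 12 = (p² + 2p + 6)(p² + p - 2) + (0)
The last nonzero remainder p² + p - 2 is already monic.

p² + p - 2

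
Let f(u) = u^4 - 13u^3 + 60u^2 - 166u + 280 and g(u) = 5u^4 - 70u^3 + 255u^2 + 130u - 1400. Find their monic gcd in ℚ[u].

u^2 - 11u + 28

Apply the Euclidean algorithm:
  u^4 - 13u^3 + 60u^2 - 166u + 280 = (1/5)(5u^4 - 70u^3 + 255u^2 + 130u - 1400) + (u^3 + 9u^2 - 192u + 560)
  5u^4 - 70u^3 + 255u^2 + 130u - 1400 = (5u - 115)(u^3 + 9u^2 - 192u + 560) + (2250u^2 - 24750u + 63000)
  u^3 + 9u^2 - 192u + 560 = ((1/2250)u + 2/225)(2250u^2 - 24750u + 63000) + (0)
Last nonzero remainder: 2250u^2 - 24750u + 63000. Dividing through by 2250 gives the monic gcd u^2 - 11u + 28.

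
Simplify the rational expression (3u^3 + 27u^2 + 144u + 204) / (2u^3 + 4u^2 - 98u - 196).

By polynomial division,
  3u^3 + 27u^2 + 144u + 204 = (3/2)(2u^3 + 4u^2 - 98u - 196) + (21u^2 + 291u + 498)
  2u^3 + 4u^2 - 98u - 196 = ((2/21)u - 166/147)(21u^2 + 291u + 498) + ((8976/49)u + 17952/49)
  21u^2 + 291u + 498 = ((343/2992)u + 4067/2992)((8976/49)u + 17952/49) + (0)
Last nonzero remainder: (8976/49)u + 17952/49. Dividing through by 8976/49 gives the monic gcd u + 2.
Cancel u + 2 from numerator and denominator to get the reduced form.

(3u^2 + 21u + 102)/(2u^2 - 98)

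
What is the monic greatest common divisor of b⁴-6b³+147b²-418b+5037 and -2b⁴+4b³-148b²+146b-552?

Repeated division with remainder:
  b⁴-6b³+147b²-418b+5037 = (-1/2)(-2b⁴+4b³-148b²+146b-552) + (-4b³+73b²-345b+4761)
  -2b⁴+4b³-148b²+146b-552 = ((1/2)b+65/8)(-4b³+73b²-345b+4761) + (-(4549/8)b²+(4549/8)b-313881/8)
  -4b³+73b²-345b+4761 = ((32/4549)b-552/4549)(-(4549/8)b²+(4549/8)b-313881/8) + (0)
Last nonzero remainder: -(4549/8)b²+(4549/8)b-313881/8. Dividing through by -4549/8 gives the monic gcd b²-b+69.

b²-b+69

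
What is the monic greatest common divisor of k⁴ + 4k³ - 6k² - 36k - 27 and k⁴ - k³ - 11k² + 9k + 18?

By polynomial division,
  k⁴ + 4k³ - 6k² - 36k - 27 = (k⁴ - k³ - 11k² + 9k + 18) + (5k³ + 5k² - 45k - 45)
  k⁴ - k³ - 11k² + 9k + 18 = ((1/5)k - 2/5)(5k³ + 5k² - 45k - 45) + (0)
Last nonzero remainder: 5k³ + 5k² - 45k - 45. Dividing through by 5 gives the monic gcd k³ + k² - 9k - 9.

k³ + k² - 9k - 9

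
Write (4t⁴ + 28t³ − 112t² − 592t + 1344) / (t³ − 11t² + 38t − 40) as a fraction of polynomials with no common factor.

(4t² + 52t + 168)/(t − 5)

By polynomial division,
  4t⁴ + 28t³ − 112t² − 592t + 1344 = (4t + 72)(t³ − 11t² + 38t − 40) + (528t² − 3168t + 4224)
  t³ − 11t² + 38t − 40 = ((1/528)t − 5/528)(528t² − 3168t + 4224) + (0)
Last nonzero remainder: 528t² − 3168t + 4224. Dividing through by 528 gives the monic gcd t² − 6t + 8.
Cancel t² − 6t + 8 from numerator and denominator to get the reduced form.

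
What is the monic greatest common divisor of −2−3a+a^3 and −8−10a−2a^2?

Euclidean algorithm in ℚ[a]:
  a^3−3a−2 = (−(1/2)a+5/2)(−2a^2−10a−8) + (18a+18)
  −2a^2−10a−8 = (−(1/9)a−4/9)(18a+18) + (0)
Last nonzero remainder: 18a+18. Dividing through by 18 gives the monic gcd a+1.

1+a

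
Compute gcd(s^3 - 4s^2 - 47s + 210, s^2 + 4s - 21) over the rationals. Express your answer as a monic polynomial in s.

s + 7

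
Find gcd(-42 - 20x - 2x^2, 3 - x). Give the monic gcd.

1

Apply the Euclidean algorithm:
  -2x^2 - 20x - 42 = (2x + 26)(-x + 3) + (-120)
  -x + 3 = ((1/120)x - 1/40)(-120) + (0)
The last nonzero remainder is the constant -120, so the polynomials are coprime and gcd = 1.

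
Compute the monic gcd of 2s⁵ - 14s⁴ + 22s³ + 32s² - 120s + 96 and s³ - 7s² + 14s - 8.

Euclidean algorithm in ℚ[s]:
  2s⁵ - 14s⁴ + 22s³ + 32s² - 120s + 96 = (2s² - 6)(s³ - 7s² + 14s - 8) + (6s² - 36s + 48)
  s³ - 7s² + 14s - 8 = ((1/6)s - 1/6)(6s² - 36s + 48) + (0)
Last nonzero remainder: 6s² - 36s + 48. Dividing through by 6 gives the monic gcd s² - 6s + 8.

s² - 6s + 8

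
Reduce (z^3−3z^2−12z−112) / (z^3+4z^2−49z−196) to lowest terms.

By polynomial division,
  z^3−3z^2−12z−112 = (z^3+4z^2−49z−196) + (−7z^2+37z+84)
  z^3+4z^2−49z−196 = (−(1/7)z−65/49)(−7z^2+37z+84) + ((592/49)z−592/7)
  −7z^2+37z+84 = (−(343/592)z−147/148)((592/49)z−592/7) + (0)
Last nonzero remainder: (592/49)z−592/7. Dividing through by 592/49 gives the monic gcd z−7.
Cancel z−7 from numerator and denominator to get the reduced form.

(z^2+4z+16)/(z^2+11z+28)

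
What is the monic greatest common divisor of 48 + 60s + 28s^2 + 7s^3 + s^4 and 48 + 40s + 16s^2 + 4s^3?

Apply the Euclidean algorithm:
  s^4 + 7s^3 + 28s^2 + 60s + 48 = ((1/4)s + 3/4)(4s^3 + 16s^2 + 40s + 48) + (6s^2 + 18s + 12)
  4s^3 + 16s^2 + 40s + 48 = ((2/3)s + 2/3)(6s^2 + 18s + 12) + (20s + 40)
  6s^2 + 18s + 12 = ((3/10)s + 3/10)(20s + 40) + (0)
Last nonzero remainder: 20s + 40. Dividing through by 20 gives the monic gcd s + 2.

2 + s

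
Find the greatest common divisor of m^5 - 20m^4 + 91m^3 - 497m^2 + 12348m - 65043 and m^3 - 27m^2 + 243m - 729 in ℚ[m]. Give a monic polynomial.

By polynomial division,
  m^5 - 20m^4 + 91m^3 - 497m^2 + 12348m - 65043 = (m^2 + 7m + 37)(m^3 - 27m^2 + 243m - 729) + (-470m^2 + 8460m - 38070)
  m^3 - 27m^2 + 243m - 729 = (-(1/470)m + 9/470)(-470m^2 + 8460m - 38070) + (0)
Last nonzero remainder: -470m^2 + 8460m - 38070. Dividing through by -470 gives the monic gcd m^2 - 18m + 81.

m^2 - 18m + 81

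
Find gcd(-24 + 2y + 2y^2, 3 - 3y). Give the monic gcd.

1

Euclidean algorithm in ℚ[y]:
  2y^2 + 2y - 24 = (-(2/3)y - 4/3)(-3y + 3) + (-20)
  -3y + 3 = ((3/20)y - 3/20)(-20) + (0)
The last nonzero remainder is the constant -20, so the polynomials are coprime and gcd = 1.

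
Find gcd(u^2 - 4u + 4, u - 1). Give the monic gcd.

Apply the Euclidean algorithm:
  u^2 - 4u + 4 = (u - 3)(u - 1) + (1)
  u - 1 = (u - 1)(1) + (0)
The last nonzero remainder is the constant 1, so the polynomials are coprime and gcd = 1.

1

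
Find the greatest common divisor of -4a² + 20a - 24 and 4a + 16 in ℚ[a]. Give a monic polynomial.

1

Apply the Euclidean algorithm:
  -4a² + 20a - 24 = (-a + 9)(4a + 16) + (-168)
  4a + 16 = (-(1/42)a - 2/21)(-168) + (0)
The last nonzero remainder is the constant -168, so the polynomials are coprime and gcd = 1.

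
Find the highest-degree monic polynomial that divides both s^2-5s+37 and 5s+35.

By polynomial division,
  s^2-5s+37 = ((1/5)s-12/5)(5s+35) + (121)
  5s+35 = ((5/121)s+35/121)(121) + (0)
The last nonzero remainder is the constant 121, so the polynomials are coprime and gcd = 1.

1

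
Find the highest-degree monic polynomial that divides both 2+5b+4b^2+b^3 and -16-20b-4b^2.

Euclidean algorithm in ℚ[b]:
  b^3+4b^2+5b+2 = (-(1/4)b+1/4)(-4b^2-20b-16) + (6b+6)
  -4b^2-20b-16 = (-(2/3)b-8/3)(6b+6) + (0)
Last nonzero remainder: 6b+6. Dividing through by 6 gives the monic gcd b+1.

1+b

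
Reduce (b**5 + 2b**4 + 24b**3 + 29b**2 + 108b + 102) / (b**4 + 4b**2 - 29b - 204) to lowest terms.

Apply the Euclidean algorithm:
  b**5 + 2b**4 + 24b**3 + 29b**2 + 108b + 102 = (b + 2)(b**4 + 4b**2 - 29b - 204) + (20b**3 + 50b**2 + 370b + 510)
  b**4 + 4b**2 - 29b - 204 = ((1/20)b - 1/8)(20b**3 + 50b**2 + 370b + 510) + (-(33/4)b**2 - (33/4)b - 561/4)
  20b**3 + 50b**2 + 370b + 510 = (-(80/33)b - 40/11)(-(33/4)b**2 - (33/4)b - 561/4) + (0)
Last nonzero remainder: -(33/4)b**2 - (33/4)b - 561/4. Dividing through by -33/4 gives the monic gcd b**2 + b + 17.
Cancel b**2 + b + 17 from numerator and denominator to get the reduced form.

(b**3 + b**2 + 6b + 6)/(b**2 - b - 12)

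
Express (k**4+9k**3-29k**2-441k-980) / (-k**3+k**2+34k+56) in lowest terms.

Apply the Euclidean algorithm:
  k**4+9k**3-29k**2-441k-980 = (-k-10)(-k**3+k**2+34k+56) + (15k**2-45k-420)
  -k**3+k**2+34k+56 = (-(1/15)k-2/15)(15k**2-45k-420) + (0)
Last nonzero remainder: 15k**2-45k-420. Dividing through by 15 gives the monic gcd k**2-3k-28.
Cancel k**2-3k-28 from numerator and denominator to get the reduced form.

(-k**2-12k-35)/(k+2)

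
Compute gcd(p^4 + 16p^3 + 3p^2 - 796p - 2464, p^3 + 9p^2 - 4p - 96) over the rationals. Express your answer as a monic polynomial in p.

p^2 + 12p + 32

Apply the Euclidean algorithm:
  p^4 + 16p^3 + 3p^2 - 796p - 2464 = (p + 7)(p^3 + 9p^2 - 4p - 96) + (-56p^2 - 672p - 1792)
  p^3 + 9p^2 - 4p - 96 = (-(1/56)p + 3/56)(-56p^2 - 672p - 1792) + (0)
Last nonzero remainder: -56p^2 - 672p - 1792. Dividing through by -56 gives the monic gcd p^2 + 12p + 32.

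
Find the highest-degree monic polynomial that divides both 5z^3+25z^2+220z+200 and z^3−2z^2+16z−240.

z^2+4z+40

Repeated division with remainder:
  5z^3+25z^2+220z+200 = (5)(z^3−2z^2+16z−240) + (35z^2+140z+1400)
  z^3−2z^2+16z−240 = ((1/35)z−6/35)(35z^2+140z+1400) + (0)
Last nonzero remainder: 35z^2+140z+1400. Dividing through by 35 gives the monic gcd z^2+4z+40.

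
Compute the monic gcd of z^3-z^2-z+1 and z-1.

Euclidean algorithm in ℚ[z]:
  z^3-z^2-z+1 = (z^2-1)(z-1) + (0)
The last nonzero remainder z-1 is already monic.

z-1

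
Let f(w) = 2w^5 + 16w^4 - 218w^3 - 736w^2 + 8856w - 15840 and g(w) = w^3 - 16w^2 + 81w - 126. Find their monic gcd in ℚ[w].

w^2 - 9w + 18

Euclidean algorithm in ℚ[w]:
  2w^5 + 16w^4 - 218w^3 - 736w^2 + 8856w - 15840 = (2w^2 + 48w + 388)(w^3 - 16w^2 + 81w - 126) + (1836w^2 - 16524w + 33048)
  w^3 - 16w^2 + 81w - 126 = ((1/1836)w - 7/1836)(1836w^2 - 16524w + 33048) + (0)
Last nonzero remainder: 1836w^2 - 16524w + 33048. Dividing through by 1836 gives the monic gcd w^2 - 9w + 18.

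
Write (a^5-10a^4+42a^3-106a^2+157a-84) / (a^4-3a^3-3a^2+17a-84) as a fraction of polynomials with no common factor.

(a^2-4a+3)/(a+3)

Euclidean algorithm in ℚ[a]:
  a^5-10a^4+42a^3-106a^2+157a-84 = (a-7)(a^4-3a^3-3a^2+17a-84) + (24a^3-144a^2+360a-672)
  a^4-3a^3-3a^2+17a-84 = ((1/24)a+1/8)(24a^3-144a^2+360a-672) + (0)
Last nonzero remainder: 24a^3-144a^2+360a-672. Dividing through by 24 gives the monic gcd a^3-6a^2+15a-28.
Cancel a^3-6a^2+15a-28 from numerator and denominator to get the reduced form.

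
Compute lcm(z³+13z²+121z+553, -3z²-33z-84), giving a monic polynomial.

z⁴+17z³+173z²+1037z+2212

By polynomial division,
  z³+13z²+121z+553 = (-(1/3)z-2/3)(-3z²-33z-84) + (71z+497)
  -3z²-33z-84 = (-(3/71)z-12/71)(71z+497) + (0)
Last nonzero remainder: 71z+497. Dividing through by 71 gives the monic gcd z+7.
Then lcm(f, g) = f·g / gcd(f, g); expanding and making the result monic gives the answer.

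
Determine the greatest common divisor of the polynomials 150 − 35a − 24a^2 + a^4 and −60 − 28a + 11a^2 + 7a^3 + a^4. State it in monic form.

Apply the Euclidean algorithm:
  a^4 − 24a^2 − 35a + 150 = (a^4 + 7a^3 + 11a^2 − 28a − 60) + (−7a^3 − 35a^2 − 7a + 210)
  a^4 + 7a^3 + 11a^2 − 28a − 60 = (−(1/7)a − 2/7)(−7a^3 − 35a^2 − 7a + 210) + (0)
Last nonzero remainder: −7a^3 − 35a^2 − 7a + 210. Dividing through by −7 gives the monic gcd a^3 + 5a^2 + a − 30.

−30 + a + 5a^2 + a^3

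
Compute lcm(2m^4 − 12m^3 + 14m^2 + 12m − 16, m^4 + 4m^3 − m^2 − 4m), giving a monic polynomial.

By polynomial division,
  2m^4 − 12m^3 + 14m^2 + 12m − 16 = (2)(m^4 + 4m^3 − m^2 − 4m) + (−20m^3 + 16m^2 + 20m − 16)
  m^4 + 4m^3 − m^2 − 4m = (−(1/20)m − 6/25)(−20m^3 + 16m^2 + 20m − 16) + ((96/25)m^2 − 96/25)
  −20m^3 + 16m^2 + 20m − 16 = (−(125/24)m + 25/6)((96/25)m^2 − 96/25) + (0)
Last nonzero remainder: (96/25)m^2 − 96/25. Dividing through by 96/25 gives the monic gcd m^2 − 1.
Then lcm(f, g) = f·g / gcd(f, g); expanding and making the result monic gives the answer.

m^6 − 2m^5 − 17m^4 + 34m^3 + 16m^2 − 32m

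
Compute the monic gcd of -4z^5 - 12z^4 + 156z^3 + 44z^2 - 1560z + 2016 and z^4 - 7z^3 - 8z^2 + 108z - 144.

Apply the Euclidean algorithm:
  -4z^5 - 12z^4 + 156z^3 + 44z^2 - 1560z + 2016 = (-4z - 40)(z^4 - 7z^3 - 8z^2 + 108z - 144) + (-156z^3 + 156z^2 + 2184z - 3744)
  z^4 - 7z^3 - 8z^2 + 108z - 144 = (-(1/156)z + 1/26)(-156z^3 + 156z^2 + 2184z - 3744) + (0)
Last nonzero remainder: -156z^3 + 156z^2 + 2184z - 3744. Dividing through by -156 gives the monic gcd z^3 - z^2 - 14z + 24.

z^3 - z^2 - 14z + 24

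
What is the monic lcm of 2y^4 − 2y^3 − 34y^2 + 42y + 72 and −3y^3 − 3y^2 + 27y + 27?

Apply the Euclidean algorithm:
  2y^4 − 2y^3 − 34y^2 + 42y + 72 = (−(2/3)y + 4/3)(−3y^3 − 3y^2 + 27y + 27) + (−12y^2 + 24y + 36)
  −3y^3 − 3y^2 + 27y + 27 = ((1/4)y + 3/4)(−12y^2 + 24y + 36) + (0)
Last nonzero remainder: −12y^2 + 24y + 36. Dividing through by −12 gives the monic gcd y^2 − 2y − 3.
Then lcm(f, g) = f·g / gcd(f, g); expanding and making the result monic gives the answer.

y^5 + 2y^4 − 20y^3 − 30y^2 + 99y + 108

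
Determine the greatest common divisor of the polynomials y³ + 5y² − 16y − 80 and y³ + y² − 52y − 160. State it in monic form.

Apply the Euclidean algorithm:
  y³ + 5y² − 16y − 80 = (y³ + y² − 52y − 160) + (4y² + 36y + 80)
  y³ + y² − 52y − 160 = ((1/4)y − 2)(4y² + 36y + 80) + (0)
Last nonzero remainder: 4y² + 36y + 80. Dividing through by 4 gives the monic gcd y² + 9y + 20.

y² + 9y + 20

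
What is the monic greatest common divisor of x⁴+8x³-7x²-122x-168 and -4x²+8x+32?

x²-2x-8

Repeated division with remainder:
  x⁴+8x³-7x²-122x-168 = (-(1/4)x²-(5/2)x-21/4)(-4x²+8x+32) + (0)
Last nonzero remainder: -4x²+8x+32. Dividing through by -4 gives the monic gcd x²-2x-8.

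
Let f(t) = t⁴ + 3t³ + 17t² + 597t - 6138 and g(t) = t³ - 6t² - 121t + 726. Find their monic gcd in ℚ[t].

t² + 5t - 66

Euclidean algorithm in ℚ[t]:
  t⁴ + 3t³ + 17t² + 597t - 6138 = (t + 9)(t³ - 6t² - 121t + 726) + (192t² + 960t - 12672)
  t³ - 6t² - 121t + 726 = ((1/192)t - 11/192)(192t² + 960t - 12672) + (0)
Last nonzero remainder: 192t² + 960t - 12672. Dividing through by 192 gives the monic gcd t² + 5t - 66.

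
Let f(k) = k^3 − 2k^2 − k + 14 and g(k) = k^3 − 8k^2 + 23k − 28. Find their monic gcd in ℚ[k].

k^2 − 4k + 7

Apply the Euclidean algorithm:
  k^3 − 2k^2 − k + 14 = (k^3 − 8k^2 + 23k − 28) + (6k^2 − 24k + 42)
  k^3 − 8k^2 + 23k − 28 = ((1/6)k − 2/3)(6k^2 − 24k + 42) + (0)
Last nonzero remainder: 6k^2 − 24k + 42. Dividing through by 6 gives the monic gcd k^2 − 4k + 7.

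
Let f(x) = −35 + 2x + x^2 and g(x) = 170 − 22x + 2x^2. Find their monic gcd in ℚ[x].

Repeated division with remainder:
  x^2 + 2x − 35 = (1/2)(2x^2 − 22x + 170) + (13x − 120)
  2x^2 − 22x + 170 = ((2/13)x − 46/169)(13x − 120) + (23210/169)
  13x − 120 = ((2197/23210)x − 2028/2321)(23210/169) + (0)
The last nonzero remainder is the constant 23210/169, so the polynomials are coprime and gcd = 1.

1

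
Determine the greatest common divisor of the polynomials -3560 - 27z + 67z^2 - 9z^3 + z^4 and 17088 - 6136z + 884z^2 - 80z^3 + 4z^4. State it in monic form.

-712 + 137z - 14z^2 + z^3

Apply the Euclidean algorithm:
  z^4 - 9z^3 + 67z^2 - 27z - 3560 = (1/4)(4z^4 - 80z^3 + 884z^2 - 6136z + 17088) + (11z^3 - 154z^2 + 1507z - 7832)
  4z^4 - 80z^3 + 884z^2 - 6136z + 17088 = ((4/11)z - 24/11)(11z^3 - 154z^2 + 1507z - 7832) + (0)
Last nonzero remainder: 11z^3 - 154z^2 + 1507z - 7832. Dividing through by 11 gives the monic gcd z^3 - 14z^2 + 137z - 712.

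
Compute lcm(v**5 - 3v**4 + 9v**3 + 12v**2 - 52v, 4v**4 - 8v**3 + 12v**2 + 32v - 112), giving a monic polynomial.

v**7 - 5v**6 + 22v**5 - 27v**4 - 13v**3 + 188v**2 - 364v

Apply the Euclidean algorithm:
  v**5 - 3v**4 + 9v**3 + 12v**2 - 52v = ((1/4)v - 1/4)(4v**4 - 8v**3 + 12v**2 + 32v - 112) + (4v**3 + 7v**2 - 16v - 28)
  4v**4 - 8v**3 + 12v**2 + 32v - 112 = (v - 15/4)(4v**3 + 7v**2 - 16v - 28) + ((217/4)v**2 - 217)
  4v**3 + 7v**2 - 16v - 28 = ((16/217)v + 4/31)((217/4)v**2 - 217) + (0)
Last nonzero remainder: (217/4)v**2 - 217. Dividing through by 217/4 gives the monic gcd v**2 - 4.
Then lcm(f, g) = f·g / gcd(f, g); expanding and making the result monic gives the answer.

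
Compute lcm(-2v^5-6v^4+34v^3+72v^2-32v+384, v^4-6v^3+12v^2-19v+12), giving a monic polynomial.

Euclidean algorithm in ℚ[v]:
  -2v^5-6v^4+34v^3+72v^2-32v+384 = (-2v-18)(v^4-6v^3+12v^2-19v+12) + (-50v^3+250v^2-350v+600)
  v^4-6v^3+12v^2-19v+12 = (-(1/50)v+1/50)(-50v^3+250v^2-350v+600) + (0)
Last nonzero remainder: -50v^3+250v^2-350v+600. Dividing through by -50 gives the monic gcd v^3-5v^2+7v-12.
Then lcm(f, g) = f·g / gcd(f, g); expanding and making the result monic gives the answer.

v^6+2v^5-20v^4-19v^3+52v^2-208v+192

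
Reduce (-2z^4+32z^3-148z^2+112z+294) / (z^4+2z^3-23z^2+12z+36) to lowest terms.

By polynomial division,
  -2z^4+32z^3-148z^2+112z+294 = (-2)(z^4+2z^3-23z^2+12z+36) + (36z^3-194z^2+136z+366)
  z^4+2z^3-23z^2+12z+36 = ((1/36)z+133/648)(36z^3-194z^2+136z+366) + ((4225/324)z^2-(4225/162)z-4225/108)
  36z^3-194z^2+136z+366 = ((11664/4225)z-39528/4225)((4225/324)z^2-(4225/162)z-4225/108) + (0)
Last nonzero remainder: (4225/324)z^2-(4225/162)z-4225/108. Dividing through by 4225/324 gives the monic gcd z^2-2z-3.
Cancel z^2-2z-3 from numerator and denominator to get the reduced form.

(-2z^2+28z-98)/(z^2+4z-12)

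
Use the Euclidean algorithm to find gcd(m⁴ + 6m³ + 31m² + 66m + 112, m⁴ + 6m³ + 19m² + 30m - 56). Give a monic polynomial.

m² + 3m + 14

Euclidean algorithm in ℚ[m]:
  m⁴ + 6m³ + 31m² + 66m + 112 = (m⁴ + 6m³ + 19m² + 30m - 56) + (12m² + 36m + 168)
  m⁴ + 6m³ + 19m² + 30m - 56 = ((1/12)m² + (1/4)m - 1/3)(12m² + 36m + 168) + (0)
Last nonzero remainder: 12m² + 36m + 168. Dividing through by 12 gives the monic gcd m² + 3m + 14.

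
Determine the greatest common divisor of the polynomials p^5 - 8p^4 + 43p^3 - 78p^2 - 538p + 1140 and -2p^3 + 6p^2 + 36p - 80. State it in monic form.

By polynomial division,
  p^5 - 8p^4 + 43p^3 - 78p^2 - 538p + 1140 = (-(1/2)p^2 + (5/2)p - 23)(-2p^3 + 6p^2 + 36p - 80) + (-70p^2 + 490p - 700)
  -2p^3 + 6p^2 + 36p - 80 = ((1/35)p + 4/35)(-70p^2 + 490p - 700) + (0)
Last nonzero remainder: -70p^2 + 490p - 700. Dividing through by -70 gives the monic gcd p^2 - 7p + 10.

p^2 - 7p + 10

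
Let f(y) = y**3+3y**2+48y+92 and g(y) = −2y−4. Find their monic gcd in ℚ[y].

Repeated division with remainder:
  y**3+3y**2+48y+92 = (−(1/2)y**2−(1/2)y−23)(−2y−4) + (0)
Last nonzero remainder: −2y−4. Dividing through by −2 gives the monic gcd y+2.

y+2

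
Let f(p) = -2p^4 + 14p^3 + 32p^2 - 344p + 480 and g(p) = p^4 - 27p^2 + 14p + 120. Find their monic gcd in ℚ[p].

p^2 + p - 20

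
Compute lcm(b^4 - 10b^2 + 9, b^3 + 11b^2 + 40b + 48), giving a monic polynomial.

b^6 + 8b^5 + 6b^4 - 80b^3 - 151b^2 + 72b + 144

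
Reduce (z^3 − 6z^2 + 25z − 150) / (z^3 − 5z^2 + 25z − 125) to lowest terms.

(z − 6)/(z − 5)

Apply the Euclidean algorithm:
  z^3 − 6z^2 + 25z − 150 = (z^3 − 5z^2 + 25z − 125) + (−z^2 − 25)
  z^3 − 5z^2 + 25z − 125 = (−z + 5)(−z^2 − 25) + (0)
Last nonzero remainder: −z^2 − 25. Dividing through by −1 gives the monic gcd z^2 + 25.
Cancel z^2 + 25 from numerator and denominator to get the reduced form.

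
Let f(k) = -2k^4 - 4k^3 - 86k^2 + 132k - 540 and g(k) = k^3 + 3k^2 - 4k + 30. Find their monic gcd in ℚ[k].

k^2 - 2k + 6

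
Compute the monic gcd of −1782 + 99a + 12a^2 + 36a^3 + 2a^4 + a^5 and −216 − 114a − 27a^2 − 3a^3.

Euclidean algorithm in ℚ[a]:
  a^5 + 2a^4 + 36a^3 + 12a^2 + 99a − 1782 = (−(1/3)a^2 + (7/3)a − 61/3)(−3a^3 − 27a^2 − 114a − 216) + (−343a^2 − 1715a − 6174)
  −3a^3 − 27a^2 − 114a − 216 = ((3/343)a + 12/343)(−343a^2 − 1715a − 6174) + (0)
Last nonzero remainder: −343a^2 − 1715a − 6174. Dividing through by −343 gives the monic gcd a^2 + 5a + 18.

18 + 5a + a^2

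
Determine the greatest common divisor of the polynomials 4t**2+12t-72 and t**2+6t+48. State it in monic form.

1

Repeated division with remainder:
  4t**2+12t-72 = (4)(t**2+6t+48) + (-12t-264)
  t**2+6t+48 = (-(1/12)t+4/3)(-12t-264) + (400)
  -12t-264 = (-(3/100)t-33/50)(400) + (0)
The last nonzero remainder is the constant 400, so the polynomials are coprime and gcd = 1.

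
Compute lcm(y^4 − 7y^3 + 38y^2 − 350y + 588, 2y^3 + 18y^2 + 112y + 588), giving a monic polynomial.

Euclidean algorithm in ℚ[y]:
  y^4 − 7y^3 + 38y^2 − 350y + 588 = ((1/2)y − 8)(2y^3 + 18y^2 + 112y + 588) + (126y^2 + 252y + 5292)
  2y^3 + 18y^2 + 112y + 588 = ((1/63)y + 1/9)(126y^2 + 252y + 5292) + (0)
Last nonzero remainder: 126y^2 + 252y + 5292. Dividing through by 126 gives the monic gcd y^2 + 2y + 42.
Then lcm(f, g) = f·g / gcd(f, g); expanding and making the result monic gives the answer.

y^5 − 11y^3 − 84y^2 − 1862y + 4116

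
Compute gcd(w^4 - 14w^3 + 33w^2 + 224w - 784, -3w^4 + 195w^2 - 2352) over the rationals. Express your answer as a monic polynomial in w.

Euclidean algorithm in ℚ[w]:
  w^4 - 14w^3 + 33w^2 + 224w - 784 = (-1/3)(-3w^4 + 195w^2 - 2352) + (-14w^3 + 98w^2 + 224w - 1568)
  -3w^4 + 195w^2 - 2352 = ((3/14)w + 3/2)(-14w^3 + 98w^2 + 224w - 1568) + (0)
Last nonzero remainder: -14w^3 + 98w^2 + 224w - 1568. Dividing through by -14 gives the monic gcd w^3 - 7w^2 - 16w + 112.

w^3 - 7w^2 - 16w + 112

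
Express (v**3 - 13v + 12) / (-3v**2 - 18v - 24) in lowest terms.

(-v**2 + 4v - 3)/(3v + 6)

Euclidean algorithm in ℚ[v]:
  v**3 - 13v + 12 = (-(1/3)v + 2)(-3v**2 - 18v - 24) + (15v + 60)
  -3v**2 - 18v - 24 = (-(1/5)v - 2/5)(15v + 60) + (0)
Last nonzero remainder: 15v + 60. Dividing through by 15 gives the monic gcd v + 4.
Cancel v + 4 from numerator and denominator to get the reduced form.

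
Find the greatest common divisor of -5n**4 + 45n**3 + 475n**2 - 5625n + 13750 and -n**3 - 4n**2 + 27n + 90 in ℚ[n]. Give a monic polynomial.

Apply the Euclidean algorithm:
  -5n**4 + 45n**3 + 475n**2 - 5625n + 13750 = (5n - 65)(-n**3 - 4n**2 + 27n + 90) + (80n**2 - 4320n + 19600)
  -n**3 - 4n**2 + 27n + 90 = (-(1/80)n - 29/40)(80n**2 - 4320n + 19600) + (-2860n + 14300)
  80n**2 - 4320n + 19600 = (-(4/143)n + 196/143)(-2860n + 14300) + (0)
Last nonzero remainder: -2860n + 14300. Dividing through by -2860 gives the monic gcd n - 5.

n - 5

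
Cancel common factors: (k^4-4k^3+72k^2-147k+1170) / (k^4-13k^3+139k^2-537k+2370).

(k^2-k+39)/(k^2-10k+79)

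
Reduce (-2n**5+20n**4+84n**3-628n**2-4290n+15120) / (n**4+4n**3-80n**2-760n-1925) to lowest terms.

Repeated division with remainder:
  -2n**5+20n**4+84n**3-628n**2-4290n+15120 = (-2n+28)(n**4+4n**3-80n**2-760n-1925) + (-188n**3+92n**2+13140n+69020)
  n**4+4n**3-80n**2-760n-1925 = (-(1/188)n-211/8836)(-188n**3+92n**2+13140n+69020) + (-(17472/2209)n**2-(174720/2209)n-611520/2209)
  -188n**3+92n**2+13140n+69020 = ((103823/4368)n-1089037/4368)(-(17472/2209)n**2-(174720/2209)n-611520/2209) + (0)
Last nonzero remainder: -(17472/2209)n**2-(174720/2209)n-611520/2209. Dividing through by -17472/2209 gives the monic gcd n**2+10n+35.
Cancel n**2+10n+35 from numerator and denominator to get the reduced form.

(-2n**3+40n**2-246n+432)/(n**2-6n-55)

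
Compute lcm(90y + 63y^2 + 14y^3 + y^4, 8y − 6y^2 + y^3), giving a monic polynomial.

Euclidean algorithm in ℚ[y]:
  y^4 + 14y^3 + 63y^2 + 90y = (y + 20)(y^3 − 6y^2 + 8y) + (175y^2 − 70y)
  y^3 − 6y^2 + 8y = ((1/175)y − 4/125)(175y^2 − 70y) + ((144/25)y)
  175y^2 − 70y = ((4375/144)y − 875/72)((144/25)y) + (0)
Last nonzero remainder: (144/25)y. Dividing through by 144/25 gives the monic gcd y.
Then lcm(f, g) = f·g / gcd(f, g); expanding and making the result monic gives the answer.

720y − 36y^2 − 176y^3 − 13y^4 + 8y^5 + y^6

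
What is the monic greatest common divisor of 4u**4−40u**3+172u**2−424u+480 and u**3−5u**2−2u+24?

u**2−7u+12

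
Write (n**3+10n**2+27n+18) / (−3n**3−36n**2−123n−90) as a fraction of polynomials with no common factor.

(−n−3)/(3n+15)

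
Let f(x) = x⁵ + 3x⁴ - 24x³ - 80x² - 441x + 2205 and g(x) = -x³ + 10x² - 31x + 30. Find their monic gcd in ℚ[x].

x² - 8x + 15

By polynomial division,
  x⁵ + 3x⁴ - 24x³ - 80x² - 441x + 2205 = (-x² - 13x - 75)(-x³ + 10x² - 31x + 30) + (297x² - 2376x + 4455)
  -x³ + 10x² - 31x + 30 = (-(1/297)x + 2/297)(297x² - 2376x + 4455) + (0)
Last nonzero remainder: 297x² - 2376x + 4455. Dividing through by 297 gives the monic gcd x² - 8x + 15.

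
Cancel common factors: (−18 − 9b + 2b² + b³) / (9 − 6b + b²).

(6 + 5b + b²)/(−3 + b)

By polynomial division,
  b³ + 2b² − 9b − 18 = (b + 8)(b² − 6b + 9) + (30b − 90)
  b² − 6b + 9 = ((1/30)b − 1/10)(30b − 90) + (0)
Last nonzero remainder: 30b − 90. Dividing through by 30 gives the monic gcd b − 3.
Cancel b − 3 from numerator and denominator to get the reduced form.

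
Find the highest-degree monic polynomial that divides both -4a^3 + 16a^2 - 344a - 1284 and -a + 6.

1

Repeated division with remainder:
  -4a^3 + 16a^2 - 344a - 1284 = (4a^2 + 8a + 392)(-a + 6) + (-3636)
  -a + 6 = ((1/3636)a - 1/606)(-3636) + (0)
The last nonzero remainder is the constant -3636, so the polynomials are coprime and gcd = 1.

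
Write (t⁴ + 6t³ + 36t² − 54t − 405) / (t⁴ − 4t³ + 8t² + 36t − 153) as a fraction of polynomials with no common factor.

(t² + 6t + 45)/(t² − 4t + 17)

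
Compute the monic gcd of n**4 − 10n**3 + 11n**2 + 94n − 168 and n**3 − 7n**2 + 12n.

n − 4

Apply the Euclidean algorithm:
  n**4 − 10n**3 + 11n**2 + 94n − 168 = (n − 3)(n**3 − 7n**2 + 12n) + (−22n**2 + 130n − 168)
  n**3 − 7n**2 + 12n = (−(1/22)n + 6/121)(−22n**2 + 130n − 168) + (−(252/121)n + 1008/121)
  −22n**2 + 130n − 168 = ((1331/126)n − 121/6)(−(252/121)n + 1008/121) + (0)
Last nonzero remainder: −(252/121)n + 1008/121. Dividing through by −252/121 gives the monic gcd n − 4.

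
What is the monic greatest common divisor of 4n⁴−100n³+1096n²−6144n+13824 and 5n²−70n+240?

n²−14n+48

Repeated division with remainder:
  4n⁴−100n³+1096n²−6144n+13824 = ((4/5)n²−(44/5)n+288/5)(5n²−70n+240) + (0)
Last nonzero remainder: 5n²−70n+240. Dividing through by 5 gives the monic gcd n²−14n+48.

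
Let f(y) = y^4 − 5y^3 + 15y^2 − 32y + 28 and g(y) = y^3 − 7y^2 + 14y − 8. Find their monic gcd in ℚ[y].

y − 2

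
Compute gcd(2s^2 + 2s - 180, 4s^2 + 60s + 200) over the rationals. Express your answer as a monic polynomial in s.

s + 10

Apply the Euclidean algorithm:
  2s^2 + 2s - 180 = (1/2)(4s^2 + 60s + 200) + (-28s - 280)
  4s^2 + 60s + 200 = (-(1/7)s - 5/7)(-28s - 280) + (0)
Last nonzero remainder: -28s - 280. Dividing through by -28 gives the monic gcd s + 10.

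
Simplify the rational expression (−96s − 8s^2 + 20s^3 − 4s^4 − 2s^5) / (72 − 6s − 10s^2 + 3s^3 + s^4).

Euclidean algorithm in ℚ[s]:
  −2s^5 − 4s^4 + 20s^3 − 8s^2 − 96s = (−2s + 2)(s^4 + 3s^3 − 10s^2 − 6s + 72) + (−6s^3 + 60s − 144)
  s^4 + 3s^3 − 10s^2 − 6s + 72 = (−(1/6)s − 1/2)(−6s^3 + 60s − 144) + (0)
Last nonzero remainder: −6s^3 + 60s − 144. Dividing through by −6 gives the monic gcd s^3 − 10s + 24.
Cancel s^3 − 10s + 24 from numerator and denominator to get the reduced form.

(−4s − 2s^2)/(3 + s)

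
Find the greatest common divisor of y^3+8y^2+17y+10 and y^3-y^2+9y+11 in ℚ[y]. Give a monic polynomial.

Repeated division with remainder:
  y^3+8y^2+17y+10 = (y^3-y^2+9y+11) + (9y^2+8y-1)
  y^3-y^2+9y+11 = ((1/9)y-17/81)(9y^2+8y-1) + ((874/81)y+874/81)
  9y^2+8y-1 = ((729/874)y-81/874)((874/81)y+874/81) + (0)
Last nonzero remainder: (874/81)y+874/81. Dividing through by 874/81 gives the monic gcd y+1.

y+1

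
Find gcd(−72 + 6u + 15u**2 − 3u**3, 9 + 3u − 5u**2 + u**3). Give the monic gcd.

−3 + u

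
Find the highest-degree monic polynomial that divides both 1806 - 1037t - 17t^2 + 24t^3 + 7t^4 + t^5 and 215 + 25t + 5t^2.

43 + 5t + t^2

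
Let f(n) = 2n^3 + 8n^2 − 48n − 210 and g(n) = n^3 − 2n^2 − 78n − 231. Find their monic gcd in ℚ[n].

n^2 + 9n + 21

Euclidean algorithm in ℚ[n]:
  2n^3 + 8n^2 − 48n − 210 = (2)(n^3 − 2n^2 − 78n − 231) + (12n^2 + 108n + 252)
  n^3 − 2n^2 − 78n − 231 = ((1/12)n − 11/12)(12n^2 + 108n + 252) + (0)
Last nonzero remainder: 12n^2 + 108n + 252. Dividing through by 12 gives the monic gcd n^2 + 9n + 21.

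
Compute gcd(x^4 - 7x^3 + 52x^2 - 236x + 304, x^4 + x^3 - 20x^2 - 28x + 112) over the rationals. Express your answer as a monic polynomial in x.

x^2 - 6x + 8

Apply the Euclidean algorithm:
  x^4 - 7x^3 + 52x^2 - 236x + 304 = (x^4 + x^3 - 20x^2 - 28x + 112) + (-8x^3 + 72x^2 - 208x + 192)
  x^4 + x^3 - 20x^2 - 28x + 112 = (-(1/8)x - 5/4)(-8x^3 + 72x^2 - 208x + 192) + (44x^2 - 264x + 352)
  -8x^3 + 72x^2 - 208x + 192 = (-(2/11)x + 6/11)(44x^2 - 264x + 352) + (0)
Last nonzero remainder: 44x^2 - 264x + 352. Dividing through by 44 gives the monic gcd x^2 - 6x + 8.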